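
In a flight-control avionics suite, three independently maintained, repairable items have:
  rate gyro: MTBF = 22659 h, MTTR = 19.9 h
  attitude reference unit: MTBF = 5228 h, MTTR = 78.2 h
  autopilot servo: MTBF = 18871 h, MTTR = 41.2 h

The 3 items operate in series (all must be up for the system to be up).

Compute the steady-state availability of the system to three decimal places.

0.982

A(rate gyro) = MTBF/(MTBF+MTTR) = 22659/(22659+19.9) = 0.999123
A(attitude reference unit) = MTBF/(MTBF+MTTR) = 5228/(5228+78.2) = 0.985263
A(autopilot servo) = MTBF/(MTBF+MTTR) = 18871/(18871+41.2) = 0.997822
Series availability: 0.999123 × 0.985263 × 0.997822 = 0.982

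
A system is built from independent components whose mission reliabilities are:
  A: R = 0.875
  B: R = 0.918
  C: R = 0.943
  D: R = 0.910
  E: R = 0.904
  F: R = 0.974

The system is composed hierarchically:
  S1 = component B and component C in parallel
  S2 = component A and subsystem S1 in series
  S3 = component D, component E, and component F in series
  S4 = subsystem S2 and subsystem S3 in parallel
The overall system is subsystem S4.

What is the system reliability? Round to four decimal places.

0.9743

Parallel (B and C): 1 − (1 − 0.918000)(1 − 0.943000) = 0.995326
Series (A and [0.995326]): 0.875000 × 0.995326 = 0.870910
Series (D, E, and F): 0.910000 × 0.904000 × 0.974000 = 0.801251
Parallel ([0.870910] and [0.801251]): 1 − (1 − 0.870910)(1 − 0.801251) = 0.9743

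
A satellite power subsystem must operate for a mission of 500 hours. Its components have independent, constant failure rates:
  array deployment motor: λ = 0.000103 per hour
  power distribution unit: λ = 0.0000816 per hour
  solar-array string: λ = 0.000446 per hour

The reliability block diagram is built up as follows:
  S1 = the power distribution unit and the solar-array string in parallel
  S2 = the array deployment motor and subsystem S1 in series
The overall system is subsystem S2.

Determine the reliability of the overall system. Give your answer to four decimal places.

R(array deployment motor) = exp(−0.000103 × 500) = 0.949804
R(power distribution unit) = exp(−0.0000816 × 500) = 0.960021
R(solar-array string) = exp(−0.000446 × 500) = 0.800115
Parallel (power distribution unit and solar-array string): 1 − (1 − 0.960021)(1 − 0.800115) = 0.992009
Series (array deployment motor and [0.992009]): 0.949804 × 0.992009 = 0.9422

0.9422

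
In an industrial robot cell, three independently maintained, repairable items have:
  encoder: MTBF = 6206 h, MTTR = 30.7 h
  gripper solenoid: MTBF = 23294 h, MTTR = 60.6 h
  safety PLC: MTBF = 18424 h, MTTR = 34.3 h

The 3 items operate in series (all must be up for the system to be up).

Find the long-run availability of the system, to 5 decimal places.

A(encoder) = MTBF/(MTBF+MTTR) = 6206/(6206+30.7) = 0.995078
A(gripper solenoid) = MTBF/(MTBF+MTTR) = 23294/(23294+60.6) = 0.997405
A(safety PLC) = MTBF/(MTBF+MTTR) = 18424/(18424+34.3) = 0.998142
Series availability: 0.995078 × 0.997405 × 0.998142 = 0.99065

0.99065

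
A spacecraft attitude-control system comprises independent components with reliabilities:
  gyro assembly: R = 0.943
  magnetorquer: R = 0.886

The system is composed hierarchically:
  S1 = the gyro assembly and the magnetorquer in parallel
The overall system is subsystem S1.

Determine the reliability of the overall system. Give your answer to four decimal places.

0.9935

Parallel (gyro assembly and magnetorquer): 1 − (1 − 0.943000)(1 − 0.886000) = 0.9935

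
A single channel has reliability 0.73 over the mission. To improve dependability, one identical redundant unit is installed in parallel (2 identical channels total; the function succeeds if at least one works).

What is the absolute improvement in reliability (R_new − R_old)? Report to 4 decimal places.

R_before = 0.73
R_after = 1 − (1 − 0.73)^2 = 0.9271
ΔR = 0.9271 − 0.73 = 0.1971

0.1971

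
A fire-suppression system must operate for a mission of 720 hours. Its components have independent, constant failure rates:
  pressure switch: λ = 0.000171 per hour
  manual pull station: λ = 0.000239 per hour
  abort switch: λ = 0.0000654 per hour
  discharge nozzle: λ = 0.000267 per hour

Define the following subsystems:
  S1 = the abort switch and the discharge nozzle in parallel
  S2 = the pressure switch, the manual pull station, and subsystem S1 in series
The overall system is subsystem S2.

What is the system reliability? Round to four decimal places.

R(pressure switch) = exp(−0.000171 × 720) = 0.884158
R(manual pull station) = exp(−0.000239 × 720) = 0.841912
R(abort switch) = exp(−0.0000654 × 720) = 0.954003
R(discharge nozzle) = exp(−0.000267 × 720) = 0.825109
Parallel (abort switch and discharge nozzle): 1 − (1 − 0.954003)(1 − 0.825109) = 0.991956
Series (pressure switch, manual pull station, and [0.991956]): 0.884158 × 0.841912 × 0.991956 = 0.7384

0.7384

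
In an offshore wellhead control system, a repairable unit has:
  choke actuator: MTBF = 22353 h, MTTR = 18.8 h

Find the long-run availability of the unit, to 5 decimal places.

A(choke actuator) = MTBF/(MTBF+MTTR) = 22353/(22353+18.8) = 0.99916

0.99916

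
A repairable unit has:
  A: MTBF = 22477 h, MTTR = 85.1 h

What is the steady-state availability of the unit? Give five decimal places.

0.99623

A(A) = MTBF/(MTBF+MTTR) = 22477/(22477+85.1) = 0.99623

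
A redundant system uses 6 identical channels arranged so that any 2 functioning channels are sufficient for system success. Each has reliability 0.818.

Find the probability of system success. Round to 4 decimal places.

0.9990

R = Σ_{i=2}^{6} C(6,i) p^i (1−p)^{6−i} with p = 0.818
C(6,2)·0.818^2·0.182^4 = 0.011012
C(6,3)·0.818^3·0.182^3 = 0.065994
C(6,4)·0.818^4·0.182^2 = 0.222458
C(6,5)·0.818^5·0.182^1 = 0.399935
C(6,6)·0.818^6·0.182^0 = 0.299585
Sum = 0.9990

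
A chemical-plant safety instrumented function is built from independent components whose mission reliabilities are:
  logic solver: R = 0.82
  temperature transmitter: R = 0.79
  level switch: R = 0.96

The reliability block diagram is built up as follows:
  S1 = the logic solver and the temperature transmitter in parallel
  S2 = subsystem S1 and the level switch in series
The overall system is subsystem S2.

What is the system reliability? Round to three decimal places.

0.924

Parallel (logic solver and temperature transmitter): 1 − (1 − 0.82000)(1 − 0.79000) = 0.96220
Series ([0.96220] and level switch): 0.96220 × 0.96000 = 0.924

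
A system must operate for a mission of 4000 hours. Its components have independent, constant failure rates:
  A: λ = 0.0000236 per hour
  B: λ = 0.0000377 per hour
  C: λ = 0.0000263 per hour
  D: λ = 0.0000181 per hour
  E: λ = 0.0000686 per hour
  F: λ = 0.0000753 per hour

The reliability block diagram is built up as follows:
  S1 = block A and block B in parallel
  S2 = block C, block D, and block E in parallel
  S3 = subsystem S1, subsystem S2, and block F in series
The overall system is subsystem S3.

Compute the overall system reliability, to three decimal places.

0.729

R(A) = exp(−0.0000236 × 4000) = 0.90992
R(B) = exp(−0.0000377 × 4000) = 0.86002
R(C) = exp(−0.0000263 × 4000) = 0.90014
R(D) = exp(−0.0000181 × 4000) = 0.93016
R(E) = exp(−0.0000686 × 4000) = 0.76003
R(F) = exp(−0.0000753 × 4000) = 0.73993
Parallel (A and B): 1 − (1 − 0.90992)(1 − 0.86002) = 0.98739
Parallel (C, D, and E): 1 − (1 − 0.90014)(1 − 0.93016)(1 − 0.76003) = 0.99833
Series ([0.98739], [0.99833], and F): 0.98739 × 0.99833 × 0.73993 = 0.729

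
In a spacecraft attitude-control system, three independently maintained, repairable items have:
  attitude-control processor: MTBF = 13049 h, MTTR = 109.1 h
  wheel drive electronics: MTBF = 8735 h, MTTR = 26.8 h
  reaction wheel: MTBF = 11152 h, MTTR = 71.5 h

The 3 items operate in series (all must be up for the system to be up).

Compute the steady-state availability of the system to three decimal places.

0.982

A(attitude-control processor) = MTBF/(MTBF+MTTR) = 13049/(13049+109.1) = 0.991709
A(wheel drive electronics) = MTBF/(MTBF+MTTR) = 8735/(8735+26.8) = 0.996941
A(reaction wheel) = MTBF/(MTBF+MTTR) = 11152/(11152+71.5) = 0.993629
Series availability: 0.991709 × 0.996941 × 0.993629 = 0.982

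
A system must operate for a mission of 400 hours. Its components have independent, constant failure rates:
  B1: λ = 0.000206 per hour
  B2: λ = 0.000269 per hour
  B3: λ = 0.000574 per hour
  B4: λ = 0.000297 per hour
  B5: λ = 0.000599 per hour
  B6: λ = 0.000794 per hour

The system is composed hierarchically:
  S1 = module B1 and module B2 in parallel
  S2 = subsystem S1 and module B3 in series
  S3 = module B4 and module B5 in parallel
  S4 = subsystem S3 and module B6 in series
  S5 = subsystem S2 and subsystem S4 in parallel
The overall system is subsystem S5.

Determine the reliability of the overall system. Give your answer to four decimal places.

R(B1) = exp(−0.000206 × 400) = 0.920904
R(B2) = exp(−0.000269 × 400) = 0.897987
R(B3) = exp(−0.000574 × 400) = 0.794851
R(B4) = exp(−0.000297 × 400) = 0.887985
R(B5) = exp(−0.000599 × 400) = 0.786943
R(B6) = exp(−0.000794 × 400) = 0.727894
Parallel (B1 and B2): 1 − (1 − 0.920904)(1 − 0.897987) = 0.991931
Series ([0.991931] and B3): 0.991931 × 0.794851 = 0.788437
Parallel (B4 and B5): 1 − (1 − 0.887985)(1 − 0.786943) = 0.976134
Series ([0.976134] and B6): 0.976134 × 0.727894 = 0.710522
Parallel ([0.788437] and [0.710522]): 1 − (1 − 0.788437)(1 − 0.710522) = 0.9388

0.9388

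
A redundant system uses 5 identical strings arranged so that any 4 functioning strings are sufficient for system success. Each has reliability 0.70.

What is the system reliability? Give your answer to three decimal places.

R = Σ_{i=4}^{5} C(5,i) p^i (1−p)^{5−i} with p = 0.70
C(5,4)·0.70^4·0.30^1 = 0.36015
C(5,5)·0.70^5·0.30^0 = 0.16807
Sum = 0.528

0.528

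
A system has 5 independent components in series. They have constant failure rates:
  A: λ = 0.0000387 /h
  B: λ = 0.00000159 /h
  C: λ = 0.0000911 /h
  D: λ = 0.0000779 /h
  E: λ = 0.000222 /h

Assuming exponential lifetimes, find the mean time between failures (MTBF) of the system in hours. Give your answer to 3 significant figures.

2320

Series of exponential components: λ_sys = Σ λ_i
λ_sys = 0.0000387 + 0.00000159 + 0.0000911 + 0.0000779 + 0.000222 = 4.3129e-04 /h
MTBF = 1 / λ_sys = 2320 h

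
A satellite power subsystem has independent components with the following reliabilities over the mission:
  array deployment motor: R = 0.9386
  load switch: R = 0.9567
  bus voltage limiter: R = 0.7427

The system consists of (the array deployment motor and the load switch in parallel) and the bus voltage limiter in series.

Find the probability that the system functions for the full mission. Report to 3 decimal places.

Parallel (array deployment motor and load switch): 1 − (1 − 0.93860)(1 − 0.95670) = 0.99734
Series ([0.99734] and bus voltage limiter): 0.99734 × 0.74270 = 0.741

0.741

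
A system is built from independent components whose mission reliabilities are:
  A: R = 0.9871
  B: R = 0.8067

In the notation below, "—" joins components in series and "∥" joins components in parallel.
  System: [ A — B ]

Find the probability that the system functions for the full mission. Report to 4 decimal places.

Series (A and B): 0.987100 × 0.806700 = 0.7963

0.7963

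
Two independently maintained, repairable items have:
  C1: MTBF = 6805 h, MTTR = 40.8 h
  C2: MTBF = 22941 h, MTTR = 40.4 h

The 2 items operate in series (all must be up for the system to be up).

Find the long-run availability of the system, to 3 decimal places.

0.992

A(C1) = MTBF/(MTBF+MTTR) = 6805/(6805+40.8) = 0.994040
A(C2) = MTBF/(MTBF+MTTR) = 22941/(22941+40.4) = 0.998242
Series availability: 0.994040 × 0.998242 = 0.992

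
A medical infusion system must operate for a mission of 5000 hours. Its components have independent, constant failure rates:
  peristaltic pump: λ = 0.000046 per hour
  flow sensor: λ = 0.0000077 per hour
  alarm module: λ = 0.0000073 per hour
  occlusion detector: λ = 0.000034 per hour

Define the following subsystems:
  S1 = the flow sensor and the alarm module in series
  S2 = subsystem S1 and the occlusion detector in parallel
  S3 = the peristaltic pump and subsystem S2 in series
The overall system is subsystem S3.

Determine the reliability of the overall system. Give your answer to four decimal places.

0.7856

R(peristaltic pump) = exp(−0.000046 × 5000) = 0.794534
R(flow sensor) = exp(−0.0000077 × 5000) = 0.962232
R(alarm module) = exp(−0.0000073 × 5000) = 0.964158
R(occlusion detector) = exp(−0.000034 × 5000) = 0.843665
Series (flow sensor and alarm module): 0.962232 × 0.964158 = 0.927744
Parallel ([0.927744] and occlusion detector): 1 − (1 − 0.927744)(1 − 0.843665) = 0.988704
Series (peristaltic pump and [0.988704]): 0.794534 × 0.988704 = 0.7856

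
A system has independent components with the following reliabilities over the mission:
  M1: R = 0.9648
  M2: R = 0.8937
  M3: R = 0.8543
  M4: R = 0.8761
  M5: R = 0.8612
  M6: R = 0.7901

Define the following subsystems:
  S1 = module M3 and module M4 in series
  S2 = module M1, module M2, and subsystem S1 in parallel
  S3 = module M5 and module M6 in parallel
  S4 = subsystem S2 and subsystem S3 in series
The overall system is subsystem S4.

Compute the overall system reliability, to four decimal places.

Series (M3 and M4): 0.854300 × 0.876100 = 0.748452
Parallel (M1, M2, and [0.748452]): 1 − (1 − 0.964800)(1 − 0.893700)(1 − 0.748452) = 0.999059
Parallel (M5 and M6): 1 − (1 − 0.861200)(1 − 0.790100) = 0.970866
Series ([0.999059] and [0.970866]): 0.999059 × 0.970866 = 0.9700

0.9700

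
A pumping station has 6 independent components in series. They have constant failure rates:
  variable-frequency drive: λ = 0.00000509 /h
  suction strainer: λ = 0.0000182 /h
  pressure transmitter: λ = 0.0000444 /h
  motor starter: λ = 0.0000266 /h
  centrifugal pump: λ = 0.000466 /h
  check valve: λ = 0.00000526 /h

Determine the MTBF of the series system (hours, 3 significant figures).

1770

Series of exponential components: λ_sys = Σ λ_i
λ_sys = 0.00000509 + 0.0000182 + 0.0000444 + 0.0000266 + 0.000466 + 0.00000526 = 5.6555e-04 /h
MTBF = 1 / λ_sys = 1770 h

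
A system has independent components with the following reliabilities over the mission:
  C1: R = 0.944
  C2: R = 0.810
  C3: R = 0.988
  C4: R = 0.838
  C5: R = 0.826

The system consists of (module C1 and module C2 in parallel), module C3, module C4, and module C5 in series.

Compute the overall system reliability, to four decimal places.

0.6766

Parallel (C1 and C2): 1 − (1 − 0.944000)(1 − 0.810000) = 0.989360
Series ([0.989360], C3, C4, and C5): 0.989360 × 0.988000 × 0.838000 × 0.826000 = 0.6766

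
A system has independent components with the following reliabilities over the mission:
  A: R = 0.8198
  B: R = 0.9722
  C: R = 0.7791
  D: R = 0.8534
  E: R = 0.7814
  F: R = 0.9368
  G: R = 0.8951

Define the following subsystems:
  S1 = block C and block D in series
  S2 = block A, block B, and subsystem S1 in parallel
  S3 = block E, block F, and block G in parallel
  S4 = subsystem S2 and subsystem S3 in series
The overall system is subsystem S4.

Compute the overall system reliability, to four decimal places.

Series (C and D): 0.779100 × 0.853400 = 0.664884
Parallel (A, B, and [0.664884]): 1 − (1 − 0.819800)(1 − 0.972200)(1 − 0.664884) = 0.998321
Parallel (E, F, and G): 1 − (1 − 0.781400)(1 − 0.936800)(1 − 0.895100) = 0.998551
Series ([0.998321] and [0.998551]): 0.998321 × 0.998551 = 0.9969

0.9969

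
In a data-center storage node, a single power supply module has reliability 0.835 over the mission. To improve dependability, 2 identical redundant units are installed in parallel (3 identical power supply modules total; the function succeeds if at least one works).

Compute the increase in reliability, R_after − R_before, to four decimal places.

R_before = 0.835
R_after = 1 − (1 − 0.835)^3 = 0.9955
ΔR = 0.9955 − 0.835 = 0.1605

0.1605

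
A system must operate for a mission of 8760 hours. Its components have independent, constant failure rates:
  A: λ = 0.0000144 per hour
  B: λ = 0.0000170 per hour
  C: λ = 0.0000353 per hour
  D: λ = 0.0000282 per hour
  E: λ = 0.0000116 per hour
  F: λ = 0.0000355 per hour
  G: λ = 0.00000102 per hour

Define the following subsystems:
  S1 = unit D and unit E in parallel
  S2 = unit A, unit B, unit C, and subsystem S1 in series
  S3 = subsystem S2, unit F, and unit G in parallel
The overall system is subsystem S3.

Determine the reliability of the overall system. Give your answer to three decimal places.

0.999

R(A) = exp(−0.0000144 × 8760) = 0.88149
R(B) = exp(−0.0000170 × 8760) = 0.86164
R(C) = exp(−0.0000353 × 8760) = 0.73401
R(D) = exp(−0.0000282 × 8760) = 0.78112
R(E) = exp(−0.0000116 × 8760) = 0.90338
R(F) = exp(−0.0000355 × 8760) = 0.73273
R(G) = exp(−0.00000102 × 8760) = 0.99110
Parallel (D and E): 1 − (1 − 0.78112)(1 − 0.90338) = 0.97885
Series (A, B, C, and [0.97885]): 0.88149 × 0.86164 × 0.73401 × 0.97885 = 0.54571
Parallel ([0.54571], F, and G): 1 − (1 − 0.54571)(1 − 0.73273)(1 − 0.99110) = 0.999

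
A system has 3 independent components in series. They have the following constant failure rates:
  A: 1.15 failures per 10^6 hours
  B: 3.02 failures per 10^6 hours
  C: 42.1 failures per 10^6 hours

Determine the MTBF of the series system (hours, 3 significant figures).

21600

Series of exponential components: λ_sys = Σ λ_i
λ_sys = 0.00000115 + 0.00000302 + 0.0000421 = 4.6270e-05 /h
MTBF = 1 / λ_sys = 21600 h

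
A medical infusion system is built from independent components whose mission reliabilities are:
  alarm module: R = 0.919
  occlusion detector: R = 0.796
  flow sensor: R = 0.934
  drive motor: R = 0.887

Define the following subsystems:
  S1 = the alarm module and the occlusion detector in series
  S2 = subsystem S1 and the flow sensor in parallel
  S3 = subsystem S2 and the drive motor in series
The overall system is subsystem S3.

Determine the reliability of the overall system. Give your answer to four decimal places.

0.8713

Series (alarm module and occlusion detector): 0.919000 × 0.796000 = 0.731524
Parallel ([0.731524] and flow sensor): 1 − (1 − 0.731524)(1 − 0.934000) = 0.982281
Series ([0.982281] and drive motor): 0.982281 × 0.887000 = 0.8713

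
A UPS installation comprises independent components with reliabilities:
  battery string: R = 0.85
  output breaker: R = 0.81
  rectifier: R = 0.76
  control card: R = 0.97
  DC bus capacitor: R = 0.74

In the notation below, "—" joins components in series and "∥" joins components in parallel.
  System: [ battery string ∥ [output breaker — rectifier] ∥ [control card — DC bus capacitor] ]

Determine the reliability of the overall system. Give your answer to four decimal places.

Series (output breaker and rectifier): 0.810000 × 0.760000 = 0.615600
Series (control card and DC bus capacitor): 0.970000 × 0.740000 = 0.717800
Parallel (battery string, [0.615600], and [0.717800]): 1 − (1 − 0.850000)(1 − 0.615600)(1 − 0.717800) = 0.9837

0.9837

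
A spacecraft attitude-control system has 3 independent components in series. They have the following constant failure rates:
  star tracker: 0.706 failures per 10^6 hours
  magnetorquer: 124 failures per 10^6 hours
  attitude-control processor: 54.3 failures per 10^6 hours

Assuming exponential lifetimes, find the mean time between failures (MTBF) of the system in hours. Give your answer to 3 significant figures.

5590

Series of exponential components: λ_sys = Σ λ_i
λ_sys = 0.000000706 + 0.000124 + 0.0000543 = 1.7901e-04 /h
MTBF = 1 / λ_sys = 5590 h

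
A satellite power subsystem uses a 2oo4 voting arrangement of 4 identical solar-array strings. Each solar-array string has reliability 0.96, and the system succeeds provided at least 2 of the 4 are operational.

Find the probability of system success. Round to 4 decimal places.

0.9998

R = Σ_{i=2}^{4} C(4,i) p^i (1−p)^{4−i} with p = 0.96
C(4,2)·0.96^2·0.04^2 = 0.008847
C(4,3)·0.96^3·0.04^1 = 0.141558
C(4,4)·0.96^4·0.04^0 = 0.849347
Sum = 0.9998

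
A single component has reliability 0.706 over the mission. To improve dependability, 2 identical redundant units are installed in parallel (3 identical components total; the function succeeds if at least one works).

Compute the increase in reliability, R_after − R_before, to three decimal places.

0.269

R_before = 0.706
R_after = 1 − (1 − 0.706)^3 = 0.975
ΔR = 0.975 − 0.706 = 0.269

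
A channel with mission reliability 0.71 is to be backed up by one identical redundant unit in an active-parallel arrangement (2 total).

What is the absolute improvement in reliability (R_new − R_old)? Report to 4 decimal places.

0.2059

R_before = 0.71
R_after = 1 − (1 − 0.71)^2 = 0.9159
ΔR = 0.9159 − 0.71 = 0.2059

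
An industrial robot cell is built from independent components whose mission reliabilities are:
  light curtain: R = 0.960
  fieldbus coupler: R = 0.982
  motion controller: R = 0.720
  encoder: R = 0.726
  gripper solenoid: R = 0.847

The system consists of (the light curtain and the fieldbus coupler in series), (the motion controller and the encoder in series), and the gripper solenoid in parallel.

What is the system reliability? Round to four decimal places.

Series (light curtain and fieldbus coupler): 0.960000 × 0.982000 = 0.942720
Series (motion controller and encoder): 0.720000 × 0.726000 = 0.522720
Parallel ([0.942720], [0.522720], and gripper solenoid): 1 − (1 − 0.942720)(1 − 0.522720)(1 − 0.847000) = 0.9958

0.9958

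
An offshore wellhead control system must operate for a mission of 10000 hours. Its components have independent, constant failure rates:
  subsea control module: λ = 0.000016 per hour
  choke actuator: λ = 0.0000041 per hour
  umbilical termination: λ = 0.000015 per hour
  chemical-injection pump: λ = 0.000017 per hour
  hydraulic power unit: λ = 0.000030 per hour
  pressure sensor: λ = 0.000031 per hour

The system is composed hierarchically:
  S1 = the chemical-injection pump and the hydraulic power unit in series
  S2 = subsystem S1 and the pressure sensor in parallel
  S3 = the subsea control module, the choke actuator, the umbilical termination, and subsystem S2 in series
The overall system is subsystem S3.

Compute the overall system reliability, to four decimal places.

0.6336

R(subsea control module) = exp(−0.000016 × 10000) = 0.852144
R(choke actuator) = exp(−0.0000041 × 10000) = 0.959829
R(umbilical termination) = exp(−0.000015 × 10000) = 0.860708
R(chemical-injection pump) = exp(−0.000017 × 10000) = 0.843665
R(hydraulic power unit) = exp(−0.000030 × 10000) = 0.740818
R(pressure sensor) = exp(−0.000031 × 10000) = 0.733447
Series (chemical-injection pump and hydraulic power unit): 0.843665 × 0.740818 = 0.625002
Parallel ([0.625002] and pressure sensor): 1 − (1 − 0.625002)(1 − 0.733447) = 0.900043
Series (subsea control module, choke actuator, umbilical termination, and [0.900043]): 0.852144 × 0.959829 × 0.860708 × 0.900043 = 0.6336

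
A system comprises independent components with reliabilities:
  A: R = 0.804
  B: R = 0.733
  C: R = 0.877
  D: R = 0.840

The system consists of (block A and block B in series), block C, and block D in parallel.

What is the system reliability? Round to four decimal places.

0.9919

Series (A and B): 0.804000 × 0.733000 = 0.589332
Parallel ([0.589332], C, and D): 1 − (1 − 0.589332)(1 − 0.877000)(1 − 0.840000) = 0.9919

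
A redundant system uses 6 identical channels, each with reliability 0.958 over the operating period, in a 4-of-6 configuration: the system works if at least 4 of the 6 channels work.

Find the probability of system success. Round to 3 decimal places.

R = Σ_{i=4}^{6} C(6,i) p^i (1−p)^{6−i} with p = 0.958
C(6,4)·0.958^4·0.042^2 = 0.02229
C(6,5)·0.958^5·0.042^1 = 0.20334
C(6,6)·0.958^6·0.042^0 = 0.77302
Sum = 0.999

0.999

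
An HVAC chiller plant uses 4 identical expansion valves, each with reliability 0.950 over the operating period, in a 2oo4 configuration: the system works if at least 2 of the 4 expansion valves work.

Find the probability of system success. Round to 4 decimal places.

0.9995

R = Σ_{i=2}^{4} C(4,i) p^i (1−p)^{4−i} with p = 0.950
C(4,2)·0.950^2·0.050^2 = 0.013538
C(4,3)·0.950^3·0.050^1 = 0.171475
C(4,4)·0.950^4·0.050^0 = 0.814506
Sum = 0.9995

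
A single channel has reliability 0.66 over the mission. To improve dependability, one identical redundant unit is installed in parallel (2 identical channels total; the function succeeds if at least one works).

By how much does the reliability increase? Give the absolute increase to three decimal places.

0.224

R_before = 0.66
R_after = 1 − (1 − 0.66)^2 = 0.884
ΔR = 0.884 − 0.66 = 0.224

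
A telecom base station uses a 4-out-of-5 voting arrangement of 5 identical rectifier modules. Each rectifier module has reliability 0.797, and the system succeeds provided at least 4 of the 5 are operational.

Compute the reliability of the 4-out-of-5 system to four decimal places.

0.7311

R = Σ_{i=4}^{5} C(5,i) p^i (1−p)^{5−i} with p = 0.797
C(5,4)·0.797^4·0.203^1 = 0.409543
C(5,5)·0.797^5·0.203^0 = 0.321582
Sum = 0.7311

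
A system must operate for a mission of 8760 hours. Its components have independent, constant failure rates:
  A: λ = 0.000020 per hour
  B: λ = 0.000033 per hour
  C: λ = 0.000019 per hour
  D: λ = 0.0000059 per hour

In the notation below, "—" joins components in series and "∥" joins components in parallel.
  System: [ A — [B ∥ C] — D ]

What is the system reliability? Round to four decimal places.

0.7663

R(A) = exp(−0.000020 × 8760) = 0.839289
R(B) = exp(−0.000033 × 8760) = 0.748952
R(C) = exp(−0.000019 × 8760) = 0.846674
R(D) = exp(−0.0000059 × 8760) = 0.949629
Parallel (B and C): 1 − (1 − 0.748952)(1 − 0.846674) = 0.961508
Series (A, [0.961508], and D): 0.839289 × 0.961508 × 0.949629 = 0.7663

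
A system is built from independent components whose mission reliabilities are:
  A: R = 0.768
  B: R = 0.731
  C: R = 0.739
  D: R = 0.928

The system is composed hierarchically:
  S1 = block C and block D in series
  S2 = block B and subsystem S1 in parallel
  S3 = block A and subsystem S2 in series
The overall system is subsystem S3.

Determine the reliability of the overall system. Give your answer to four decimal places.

0.7031

Series (C and D): 0.739000 × 0.928000 = 0.685792
Parallel (B and [0.685792]): 1 − (1 − 0.731000)(1 − 0.685792) = 0.915478
Series (A and [0.915478]): 0.768000 × 0.915478 = 0.7031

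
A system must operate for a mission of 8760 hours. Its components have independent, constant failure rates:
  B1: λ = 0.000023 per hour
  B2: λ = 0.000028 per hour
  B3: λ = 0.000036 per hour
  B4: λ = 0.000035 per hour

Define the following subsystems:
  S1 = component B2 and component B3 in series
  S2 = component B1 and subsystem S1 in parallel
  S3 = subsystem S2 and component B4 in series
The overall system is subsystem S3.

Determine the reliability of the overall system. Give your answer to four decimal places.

0.6783

R(B1) = exp(−0.000023 × 8760) = 0.817520
R(B2) = exp(−0.000028 × 8760) = 0.782485
R(B3) = exp(−0.000036 × 8760) = 0.729526
R(B4) = exp(−0.000035 × 8760) = 0.735945
Series (B2 and B3): 0.782485 × 0.729526 = 0.570843
Parallel (B1 and [0.570843]): 1 − (1 − 0.817520)(1 − 0.570843) = 0.921687
Series ([0.921687] and B4): 0.921687 × 0.735945 = 0.6783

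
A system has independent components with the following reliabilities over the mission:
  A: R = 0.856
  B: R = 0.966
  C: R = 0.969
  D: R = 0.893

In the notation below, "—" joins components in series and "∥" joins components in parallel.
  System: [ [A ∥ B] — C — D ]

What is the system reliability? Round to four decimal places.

Parallel (A and B): 1 − (1 − 0.856000)(1 − 0.966000) = 0.995104
Series ([0.995104], C, and D): 0.995104 × 0.969000 × 0.893000 = 0.8611

0.8611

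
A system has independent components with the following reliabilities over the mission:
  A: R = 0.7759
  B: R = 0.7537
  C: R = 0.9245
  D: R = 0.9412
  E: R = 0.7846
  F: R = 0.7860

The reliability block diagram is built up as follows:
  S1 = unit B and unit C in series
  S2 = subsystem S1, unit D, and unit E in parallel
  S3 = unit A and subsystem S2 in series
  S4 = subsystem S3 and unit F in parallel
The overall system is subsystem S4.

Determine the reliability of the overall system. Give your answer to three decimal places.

Series (B and C): 0.75370 × 0.92450 = 0.69680
Parallel ([0.69680], D, and E): 1 − (1 − 0.69680)(1 − 0.94120)(1 − 0.78460) = 0.99616
Series (A and [0.99616]): 0.77590 × 0.99616 = 0.77292
Parallel ([0.77292] and F): 1 − (1 − 0.77292)(1 − 0.78600) = 0.951

0.951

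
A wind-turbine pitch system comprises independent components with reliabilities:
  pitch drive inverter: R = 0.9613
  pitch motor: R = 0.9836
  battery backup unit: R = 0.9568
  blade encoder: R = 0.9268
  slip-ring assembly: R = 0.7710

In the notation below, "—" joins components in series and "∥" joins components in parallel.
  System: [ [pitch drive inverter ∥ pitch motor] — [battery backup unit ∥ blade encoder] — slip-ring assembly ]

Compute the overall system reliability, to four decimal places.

Parallel (pitch drive inverter and pitch motor): 1 − (1 − 0.961300)(1 − 0.983600) = 0.999365
Parallel (battery backup unit and blade encoder): 1 − (1 − 0.956800)(1 − 0.926800) = 0.996838
Series ([0.999365], [0.996838], and slip-ring assembly): 0.999365 × 0.996838 × 0.771000 = 0.7681

0.7681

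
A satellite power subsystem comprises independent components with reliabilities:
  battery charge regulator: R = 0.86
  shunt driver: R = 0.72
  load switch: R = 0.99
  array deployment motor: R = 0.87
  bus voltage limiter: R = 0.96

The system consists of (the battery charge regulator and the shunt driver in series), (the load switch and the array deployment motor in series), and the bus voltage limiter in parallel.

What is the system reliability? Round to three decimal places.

Series (battery charge regulator and shunt driver): 0.86000 × 0.72000 = 0.61920
Series (load switch and array deployment motor): 0.99000 × 0.87000 = 0.86130
Parallel ([0.61920], [0.86130], and bus voltage limiter): 1 − (1 − 0.61920)(1 − 0.86130)(1 − 0.96000) = 0.998

0.998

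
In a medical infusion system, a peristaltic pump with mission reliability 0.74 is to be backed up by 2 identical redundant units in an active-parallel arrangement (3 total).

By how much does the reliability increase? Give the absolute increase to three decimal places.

0.242

R_before = 0.74
R_after = 1 − (1 − 0.74)^3 = 0.982
ΔR = 0.982 − 0.74 = 0.242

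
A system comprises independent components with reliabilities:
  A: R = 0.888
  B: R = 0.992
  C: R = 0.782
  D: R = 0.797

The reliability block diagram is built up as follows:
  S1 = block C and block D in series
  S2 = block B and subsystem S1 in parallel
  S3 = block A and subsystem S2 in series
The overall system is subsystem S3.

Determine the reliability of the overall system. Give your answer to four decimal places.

0.8853

Series (C and D): 0.782000 × 0.797000 = 0.623254
Parallel (B and [0.623254]): 1 − (1 − 0.992000)(1 − 0.623254) = 0.996986
Series (A and [0.996986]): 0.888000 × 0.996986 = 0.8853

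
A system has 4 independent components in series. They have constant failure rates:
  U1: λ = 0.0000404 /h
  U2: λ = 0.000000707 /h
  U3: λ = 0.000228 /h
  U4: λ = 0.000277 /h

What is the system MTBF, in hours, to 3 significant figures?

1830

Series of exponential components: λ_sys = Σ λ_i
λ_sys = 0.0000404 + 0.000000707 + 0.000228 + 0.000277 = 5.4611e-04 /h
MTBF = 1 / λ_sys = 1830 h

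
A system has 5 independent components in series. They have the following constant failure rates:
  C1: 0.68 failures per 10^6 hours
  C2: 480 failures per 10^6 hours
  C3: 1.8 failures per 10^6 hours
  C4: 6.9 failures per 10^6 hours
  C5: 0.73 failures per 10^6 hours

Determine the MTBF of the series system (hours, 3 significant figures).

Series of exponential components: λ_sys = Σ λ_i
λ_sys = 0.00000068 + 0.00048 + 0.0000018 + 0.0000069 + 0.00000073 = 4.9011e-04 /h
MTBF = 1 / λ_sys = 2040 h

2040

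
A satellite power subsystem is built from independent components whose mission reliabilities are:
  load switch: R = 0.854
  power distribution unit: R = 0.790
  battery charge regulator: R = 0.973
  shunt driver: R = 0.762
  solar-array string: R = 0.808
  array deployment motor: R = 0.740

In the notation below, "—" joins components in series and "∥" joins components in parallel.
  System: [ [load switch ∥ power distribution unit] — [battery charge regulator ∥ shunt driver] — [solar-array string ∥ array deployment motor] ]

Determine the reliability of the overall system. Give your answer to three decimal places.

Parallel (load switch and power distribution unit): 1 − (1 − 0.85400)(1 − 0.79000) = 0.96934
Parallel (battery charge regulator and shunt driver): 1 − (1 − 0.97300)(1 − 0.76200) = 0.99357
Parallel (solar-array string and array deployment motor): 1 − (1 − 0.80800)(1 − 0.74000) = 0.95008
Series ([0.96934], [0.99357], and [0.95008]): 0.96934 × 0.99357 × 0.95008 = 0.915

0.915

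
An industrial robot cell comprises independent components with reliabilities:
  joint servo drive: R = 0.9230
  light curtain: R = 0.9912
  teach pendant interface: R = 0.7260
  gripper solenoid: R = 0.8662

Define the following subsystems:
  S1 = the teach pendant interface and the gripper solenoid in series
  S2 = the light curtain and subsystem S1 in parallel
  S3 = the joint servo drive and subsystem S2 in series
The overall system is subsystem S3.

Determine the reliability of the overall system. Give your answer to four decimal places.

Series (teach pendant interface and gripper solenoid): 0.726000 × 0.866200 = 0.628861
Parallel (light curtain and [0.628861]): 1 − (1 − 0.991200)(1 − 0.628861) = 0.996734
Series (joint servo drive and [0.996734]): 0.923000 × 0.996734 = 0.9200

0.9200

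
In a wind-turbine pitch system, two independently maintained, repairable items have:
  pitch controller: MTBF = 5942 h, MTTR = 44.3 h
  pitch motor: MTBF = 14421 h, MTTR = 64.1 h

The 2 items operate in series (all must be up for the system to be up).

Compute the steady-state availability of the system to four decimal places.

0.9882

A(pitch controller) = MTBF/(MTBF+MTTR) = 5942/(5942+44.3) = 0.992600
A(pitch motor) = MTBF/(MTBF+MTTR) = 14421/(14421+64.1) = 0.995575
Series availability: 0.992600 × 0.995575 = 0.9882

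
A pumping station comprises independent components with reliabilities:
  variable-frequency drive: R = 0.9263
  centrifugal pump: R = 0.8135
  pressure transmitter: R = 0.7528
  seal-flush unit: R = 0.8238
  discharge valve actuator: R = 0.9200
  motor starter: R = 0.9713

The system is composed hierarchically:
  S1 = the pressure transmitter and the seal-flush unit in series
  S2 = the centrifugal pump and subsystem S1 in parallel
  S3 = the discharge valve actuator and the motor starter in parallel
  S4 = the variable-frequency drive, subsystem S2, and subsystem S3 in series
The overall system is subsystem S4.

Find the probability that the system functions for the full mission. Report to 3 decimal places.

0.859

Series (pressure transmitter and seal-flush unit): 0.75280 × 0.82380 = 0.62016
Parallel (centrifugal pump and [0.62016]): 1 − (1 − 0.81350)(1 − 0.62016) = 0.92916
Parallel (discharge valve actuator and motor starter): 1 − (1 − 0.92000)(1 − 0.97130) = 0.99770
Series (variable-frequency drive, [0.92916], and [0.99770]): 0.92630 × 0.92916 × 0.99770 = 0.859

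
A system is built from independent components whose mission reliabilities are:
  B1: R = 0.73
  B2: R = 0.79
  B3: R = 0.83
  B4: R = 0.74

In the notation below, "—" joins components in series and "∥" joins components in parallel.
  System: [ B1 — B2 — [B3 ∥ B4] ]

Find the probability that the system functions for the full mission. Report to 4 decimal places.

0.5512

Parallel (B3 and B4): 1 − (1 − 0.830000)(1 − 0.740000) = 0.955800
Series (B1, B2, and [0.955800]): 0.730000 × 0.790000 × 0.955800 = 0.5512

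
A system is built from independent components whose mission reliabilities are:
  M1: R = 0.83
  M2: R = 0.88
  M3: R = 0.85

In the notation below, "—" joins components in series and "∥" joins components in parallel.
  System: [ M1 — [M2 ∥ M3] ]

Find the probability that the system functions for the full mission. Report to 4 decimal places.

0.8151

Parallel (M2 and M3): 1 − (1 − 0.880000)(1 − 0.850000) = 0.982000
Series (M1 and [0.982000]): 0.830000 × 0.982000 = 0.8151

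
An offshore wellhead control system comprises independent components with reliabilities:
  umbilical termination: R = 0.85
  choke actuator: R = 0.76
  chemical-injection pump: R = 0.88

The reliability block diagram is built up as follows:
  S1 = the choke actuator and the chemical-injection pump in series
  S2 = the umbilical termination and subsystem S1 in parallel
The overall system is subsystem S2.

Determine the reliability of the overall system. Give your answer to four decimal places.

0.9503

Series (choke actuator and chemical-injection pump): 0.760000 × 0.880000 = 0.668800
Parallel (umbilical termination and [0.668800]): 1 − (1 − 0.850000)(1 − 0.668800) = 0.9503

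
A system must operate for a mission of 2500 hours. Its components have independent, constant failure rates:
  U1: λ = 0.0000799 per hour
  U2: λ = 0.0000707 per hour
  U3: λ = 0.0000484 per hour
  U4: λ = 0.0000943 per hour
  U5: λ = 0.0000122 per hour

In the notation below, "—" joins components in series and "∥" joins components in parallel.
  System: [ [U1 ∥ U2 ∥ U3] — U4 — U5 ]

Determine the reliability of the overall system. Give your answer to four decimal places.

R(U1) = exp(−0.0000799 × 2500) = 0.818935
R(U2) = exp(−0.0000707 × 2500) = 0.837989
R(U3) = exp(−0.0000484 × 2500) = 0.886034
R(U4) = exp(−0.0000943 × 2500) = 0.789978
R(U5) = exp(−0.0000122 × 2500) = 0.969960
Parallel (U1, U2, and U3): 1 − (1 − 0.818935)(1 − 0.837989)(1 − 0.886034) = 0.996657
Series ([0.996657], U4, and U5): 0.996657 × 0.789978 × 0.969960 = 0.7637

0.7637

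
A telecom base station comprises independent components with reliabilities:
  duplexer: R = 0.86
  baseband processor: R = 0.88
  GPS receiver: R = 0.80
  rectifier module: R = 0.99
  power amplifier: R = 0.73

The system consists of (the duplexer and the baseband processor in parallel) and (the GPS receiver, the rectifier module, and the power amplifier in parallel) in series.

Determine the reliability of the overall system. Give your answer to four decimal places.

0.9827

Parallel (duplexer and baseband processor): 1 − (1 − 0.860000)(1 − 0.880000) = 0.983200
Parallel (GPS receiver, rectifier module, and power amplifier): 1 − (1 − 0.800000)(1 − 0.990000)(1 − 0.730000) = 0.999460
Series ([0.983200] and [0.999460]): 0.983200 × 0.999460 = 0.9827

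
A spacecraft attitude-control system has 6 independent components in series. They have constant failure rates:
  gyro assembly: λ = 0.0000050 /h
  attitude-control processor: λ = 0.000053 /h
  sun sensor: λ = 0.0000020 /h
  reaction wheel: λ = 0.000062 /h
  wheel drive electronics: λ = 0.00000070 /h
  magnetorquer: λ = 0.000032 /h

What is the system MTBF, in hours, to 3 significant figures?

Series of exponential components: λ_sys = Σ λ_i
λ_sys = 0.0000050 + 0.000053 + 0.0000020 + 0.000062 + 0.00000070 + 0.000032 = 1.5470e-04 /h
MTBF = 1 / λ_sys = 6460 h

6460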